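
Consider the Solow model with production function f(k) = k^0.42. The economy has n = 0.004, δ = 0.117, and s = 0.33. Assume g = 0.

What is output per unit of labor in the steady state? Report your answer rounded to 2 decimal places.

At the steady state, Δk = 0, so s·k^α = (n + δ)·k.
Dividing both sides by k: k^(1−α) = s / (n + δ).
k^0.58 = 0.33 / (0.004 + 0.117) = 0.33 / 0.121 = 2.7273
k* = 2.7273^(1/0.58) ≈ 5.6398
y* = (k*)^α = 5.6398^0.42 ≈ 2.0679

y* = 2.07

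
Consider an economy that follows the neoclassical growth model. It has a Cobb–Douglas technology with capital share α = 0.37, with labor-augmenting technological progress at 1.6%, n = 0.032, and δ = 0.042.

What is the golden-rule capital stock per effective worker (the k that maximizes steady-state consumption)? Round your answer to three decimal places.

The golden rule sets f'(k) = n + g + δ, i.e. α·k^(α−1) = n + g + δ.
So k^(1−α) = α / (n + g + δ) = 0.37 / 0.090 = 4.1111.
k_gold = 4.1111^(1/0.63) ≈ 9.4305

k_gold ≈ 9.431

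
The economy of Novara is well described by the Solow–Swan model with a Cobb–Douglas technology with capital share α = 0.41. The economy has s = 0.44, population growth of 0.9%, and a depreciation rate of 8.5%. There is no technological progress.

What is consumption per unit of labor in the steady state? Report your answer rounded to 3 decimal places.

At the steady state, Δk = 0, so s·k^α = (n + δ)·k.
Rearranging, k^(1−α) = s / (n + δ).
k^0.59 = 0.44 / (0.009 + 0.085) = 0.44 / 0.094 = 4.6809
k* = 4.6809^(1/0.59) ≈ 13.6821
y* = (k*)^α = 13.6821^0.41 ≈ 2.9230
c* = (1 − s)·y* = (1 − 0.44) × 2.9230 ≈ 1.6369

c* ≈ 1.637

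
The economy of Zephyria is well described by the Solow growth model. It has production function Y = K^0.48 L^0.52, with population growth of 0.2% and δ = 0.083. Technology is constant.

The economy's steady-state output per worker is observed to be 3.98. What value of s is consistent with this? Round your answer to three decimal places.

In steady state, investment equals break-even investment: s·k^α = (n + δ)·k.
Since y* = [s/(n + δ)]^(α/(1−α)), we have s/(n + δ) = (y*)^((1−α)/α) = 3.98^1.0833 = 4.4653.
Therefore s = 4.4653 × (n + δ) = 4.4653 × 0.085 = 0.3796.

s ≈ 0.380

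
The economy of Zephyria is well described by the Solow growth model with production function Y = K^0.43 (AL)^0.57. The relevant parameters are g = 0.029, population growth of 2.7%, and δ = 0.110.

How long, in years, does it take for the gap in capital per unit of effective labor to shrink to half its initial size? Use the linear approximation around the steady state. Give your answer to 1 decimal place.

Near the steady state the convergence rate is λ = (1 − α)(n + g + δ).
λ = (1 − 0.43) × 0.166 = 0.57 × 0.166 = 0.09462
Half-life = ln 2 / λ = 0.6931 / 0.09462 ≈ 7.33 years

half-life ≈ 7.3 years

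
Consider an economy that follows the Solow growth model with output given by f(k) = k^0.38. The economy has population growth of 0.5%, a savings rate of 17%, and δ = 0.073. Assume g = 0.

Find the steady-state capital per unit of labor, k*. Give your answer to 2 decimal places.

k* ≈ 3.51

In steady state, investment equals break-even investment: s·k^α = (n + δ)·k.
Dividing both sides by k: k^(1−α) = s / (n + δ).
k^0.62 = 0.17 / (0.005 + 0.073) = 0.17 / 0.078 = 2.1795
k* = 2.1795^(1/0.62) ≈ 3.5135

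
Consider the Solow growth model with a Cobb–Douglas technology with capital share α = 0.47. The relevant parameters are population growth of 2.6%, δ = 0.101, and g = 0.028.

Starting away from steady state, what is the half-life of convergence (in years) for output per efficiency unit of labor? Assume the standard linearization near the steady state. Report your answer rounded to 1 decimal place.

Near the steady state the convergence rate is λ = (1 − α)(n + g + δ).
λ = (1 − 0.47) × 0.155 = 0.53 × 0.155 = 0.08215
Half-life = ln 2 / λ = 0.6931 / 0.08215 ≈ 8.44 years

t_½ ≈ 8.4 years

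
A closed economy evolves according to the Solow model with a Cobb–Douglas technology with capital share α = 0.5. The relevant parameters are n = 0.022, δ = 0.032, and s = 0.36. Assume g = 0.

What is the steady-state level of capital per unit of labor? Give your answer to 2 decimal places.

k* = 44.44

At the steady state, Δk = 0, so s·k^α = (n + δ)·k.
Rearranging, k^(1−α) = s / (n + δ).
k^0.5 = 0.36 / (0.022 + 0.032) = 0.36 / 0.054 = 6.6667
k* = 6.6667^(1/0.5) ≈ 44.4449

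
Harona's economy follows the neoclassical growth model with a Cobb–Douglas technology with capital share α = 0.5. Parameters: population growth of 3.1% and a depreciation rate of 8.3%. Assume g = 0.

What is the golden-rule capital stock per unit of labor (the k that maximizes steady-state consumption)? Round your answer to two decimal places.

k_gold ≈ 19.24

The golden rule sets f'(k) = n + δ, i.e. α·k^(α−1) = n + δ.
So k^(1−α) = α / (n + δ) = 0.5 / 0.114 = 4.3860.
k_gold = 4.3860^(1/0.5) ≈ 19.2370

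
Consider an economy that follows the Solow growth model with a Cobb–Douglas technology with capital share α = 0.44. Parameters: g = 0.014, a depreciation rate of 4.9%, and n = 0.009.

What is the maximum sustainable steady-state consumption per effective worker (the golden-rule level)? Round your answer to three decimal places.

At the golden rule, f'(k) = n + g + δ, so α·k^(α−1) = n + g + δ and k_gold = (α/(n + g + δ))^(1/(1−α)).
k_gold = (0.44/0.072)^(1/0.56) = 6.1111^1.7857 ≈ 25.3381
c_gold = f(k_gold) − (n + g + δ)·k_gold = 4.1463 − 0.072×25.3381 ≈ 2.3220

c_gold ≈ 2.322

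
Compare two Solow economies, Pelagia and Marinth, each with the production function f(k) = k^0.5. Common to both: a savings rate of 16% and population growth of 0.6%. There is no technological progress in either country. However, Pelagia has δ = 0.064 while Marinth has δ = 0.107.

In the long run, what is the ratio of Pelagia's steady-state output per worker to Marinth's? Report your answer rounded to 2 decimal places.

Steady-state y* = [s/(n + δ)]^(α/(1−α)), so the ratio is [ (s_P/(n + δ)_P) / (s_M/(n + δ)_M) ]^1.
s_P/(n + δ)_P = 0.16/0.070 = 2.2857; s_M/(n + δ)_M = 0.16/0.113 = 1.4159.
Ratio = (2.2857/1.4159)^1 = 1.6143^1 ≈ 1.6143

y*_P / y*_M ≈ 1.61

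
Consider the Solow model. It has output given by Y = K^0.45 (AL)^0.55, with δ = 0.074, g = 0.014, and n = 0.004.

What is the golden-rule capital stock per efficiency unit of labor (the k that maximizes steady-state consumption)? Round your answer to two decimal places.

The golden rule sets f'(k) = n + g + δ, i.e. α·k^(α−1) = n + g + δ.
So k^(1−α) = α / (n + g + δ) = 0.45 / 0.092 = 4.8913.
k_gold = 4.8913^(1/0.55) ≈ 17.9266

k_gold ≈ 17.93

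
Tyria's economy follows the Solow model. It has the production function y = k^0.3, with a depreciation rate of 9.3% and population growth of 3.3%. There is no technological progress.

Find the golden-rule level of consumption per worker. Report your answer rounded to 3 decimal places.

At the golden rule, f'(k) = n + δ, so α·k^(α−1) = n + δ and k_gold = (α/(n + δ))^(1/(1−α)).
k_gold = (0.3/0.126)^(1/0.7) = 2.3810^1.4286 ≈ 3.4533
c_gold = f(k_gold) − (n + δ)·k_gold = 1.4503 − 0.126×3.4533 ≈ 1.0152

c_gold ≈ 1.015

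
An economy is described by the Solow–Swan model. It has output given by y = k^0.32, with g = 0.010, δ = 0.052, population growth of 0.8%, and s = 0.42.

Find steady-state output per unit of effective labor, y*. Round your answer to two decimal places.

y* ≈ 2.32

Steady state requires s·f(k) = (n + g + δ)·k, i.e. s·k^α = (n + g + δ)·k.
Rearranging, k^(1−α) = s / (n + g + δ).
k^0.68 = 0.42 / (0.008 + 0.010 + 0.052) = 0.42 / 0.070 = 6.0000
k* = 6.0000^(1/0.68) ≈ 13.9425
y* = (k*)^α = 13.9425^0.32 ≈ 2.3237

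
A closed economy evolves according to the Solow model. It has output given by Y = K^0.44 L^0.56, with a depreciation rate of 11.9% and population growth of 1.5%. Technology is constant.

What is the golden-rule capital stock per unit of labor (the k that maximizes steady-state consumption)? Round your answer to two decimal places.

The golden rule sets f'(k) = n + δ, i.e. α·k^(α−1) = n + δ.
So k^(1−α) = α / (n + δ) = 0.44 / 0.134 = 3.2836.
k_gold = 3.2836^(1/0.56) ≈ 8.3571

k_gold ≈ 8.36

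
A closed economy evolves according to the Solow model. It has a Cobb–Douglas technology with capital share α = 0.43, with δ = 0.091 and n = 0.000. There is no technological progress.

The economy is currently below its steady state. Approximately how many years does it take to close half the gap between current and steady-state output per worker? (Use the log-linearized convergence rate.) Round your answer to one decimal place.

Near the steady state the convergence rate is λ = (1 − α)(n + δ).
λ = (1 − 0.43) × 0.091 = 0.57 × 0.091 = 0.05187
Half-life = ln 2 / λ = 0.6931 / 0.05187 ≈ 13.36 years

about 13.4 years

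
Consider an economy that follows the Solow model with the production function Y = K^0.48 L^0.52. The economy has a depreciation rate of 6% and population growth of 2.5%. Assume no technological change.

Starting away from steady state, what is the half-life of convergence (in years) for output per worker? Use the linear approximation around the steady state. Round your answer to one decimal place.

half-life ≈ 15.7 years

Near the steady state the convergence rate is λ = (1 − α)(n + δ).
λ = (1 − 0.48) × 0.085 = 0.52 × 0.085 = 0.0442
Half-life = ln 2 / λ = 0.6931 / 0.0442 ≈ 15.68 years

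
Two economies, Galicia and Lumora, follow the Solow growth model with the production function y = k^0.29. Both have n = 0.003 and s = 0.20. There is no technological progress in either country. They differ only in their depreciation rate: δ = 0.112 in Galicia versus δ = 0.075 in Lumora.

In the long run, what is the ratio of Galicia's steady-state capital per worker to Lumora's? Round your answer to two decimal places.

ratio ≈ 0.58

Steady-state k* = [s/(n + δ)]^(1/(1−α)), so the ratio is [ (s_G/(n + δ)_G) / (s_L/(n + δ)_L) ]^1.4085.
s_G/(n + δ)_G = 0.20/0.115 = 1.7391; s_L/(n + δ)_L = 0.20/0.078 = 2.5641.
Ratio = (1.7391/2.5641)^1.4085 = 0.6782^1.4085 ≈ 0.5787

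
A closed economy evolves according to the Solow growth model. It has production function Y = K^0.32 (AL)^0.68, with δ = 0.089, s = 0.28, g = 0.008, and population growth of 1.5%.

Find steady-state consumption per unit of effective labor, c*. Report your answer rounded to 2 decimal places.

Steady state requires s·f(k) = (n + g + δ)·k, i.e. s·k^α = (n + g + δ)·k.
Dividing both sides by k: k^(1−α) = s / (n + g + δ).
k^0.68 = 0.28 / (0.015 + 0.008 + 0.089) = 0.28 / 0.112 = 2.5000
k* = 2.5000^(1/0.68) ≈ 3.8477
y* = (k*)^α = 3.8477^0.32 ≈ 1.5391
c* = (1 − s)·y* = (1 − 0.28) × 1.5391 ≈ 1.1082

c* = 1.11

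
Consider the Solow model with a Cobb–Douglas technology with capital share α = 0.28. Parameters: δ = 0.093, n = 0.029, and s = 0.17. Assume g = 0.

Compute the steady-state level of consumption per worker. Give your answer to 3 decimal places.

At the steady state, Δk = 0, so s·k^α = (n + δ)·k.
Dividing both sides by k: k^(1−α) = s / (n + δ).
k^0.72 = 0.17 / (0.029 + 0.093) = 0.17 / 0.122 = 1.3934
k* = 1.3934^(1/0.72) ≈ 1.5853
y* = (k*)^α = 1.5853^0.28 ≈ 1.1377
c* = (1 − s)·y* = (1 − 0.17) × 1.1377 ≈ 0.9443

c* = 0.944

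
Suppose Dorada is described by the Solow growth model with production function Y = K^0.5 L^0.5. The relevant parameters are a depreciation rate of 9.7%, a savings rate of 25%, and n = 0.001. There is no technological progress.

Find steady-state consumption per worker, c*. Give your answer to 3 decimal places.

c* = 1.913

In steady state, investment equals break-even investment: s·k^α = (n + δ)·k.
Rearranging, k^(1−α) = s / (n + δ).
k^0.5 = 0.25 / (0.001 + 0.097) = 0.25 / 0.098 = 2.5510
k* = 2.5510^(1/0.5) ≈ 6.5076
y* = (k*)^α = 6.5076^0.5 ≈ 2.5510
c* = (1 − s)·y* = (1 − 0.25) × 2.5510 ≈ 1.9133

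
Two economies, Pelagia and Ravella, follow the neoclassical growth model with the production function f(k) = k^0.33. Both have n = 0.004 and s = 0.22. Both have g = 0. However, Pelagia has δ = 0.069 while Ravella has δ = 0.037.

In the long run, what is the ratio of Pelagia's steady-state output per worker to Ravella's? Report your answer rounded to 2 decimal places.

Steady-state y* = [s/(n + δ)]^(α/(1−α)), so the ratio is [ (s_P/(n + δ)_P) / (s_R/(n + δ)_R) ]^0.4925.
s_P/(n + δ)_P = 0.22/0.073 = 3.0137; s_R/(n + δ)_R = 0.22/0.041 = 5.3659.
Ratio = (3.0137/5.3659)^0.4925 = 0.5616^0.4925 ≈ 0.7526

ratio ≈ 0.75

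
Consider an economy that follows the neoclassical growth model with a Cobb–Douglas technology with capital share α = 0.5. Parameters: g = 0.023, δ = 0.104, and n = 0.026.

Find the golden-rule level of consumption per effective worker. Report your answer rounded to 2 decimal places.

c_gold ≈ 1.63

At the golden rule, f'(k) = n + g + δ, so α·k^(α−1) = n + g + δ and k_gold = (α/(n + g + δ))^(1/(1−α)).
k_gold = (0.5/0.153)^(1/0.5) = 3.2680^2 ≈ 10.6798
c_gold = f(k_gold) − (n + g + δ)·k_gold = 3.2680 − 0.153×10.6798 ≈ 1.6340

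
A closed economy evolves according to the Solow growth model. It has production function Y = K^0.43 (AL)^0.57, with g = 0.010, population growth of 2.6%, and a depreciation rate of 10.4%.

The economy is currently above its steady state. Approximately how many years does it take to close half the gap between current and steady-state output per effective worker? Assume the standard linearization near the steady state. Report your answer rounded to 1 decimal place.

about 8.7 years

Near the steady state the convergence rate is λ = (1 − α)(n + g + δ).
λ = (1 − 0.43) × 0.140 = 0.57 × 0.140 = 0.0798
Half-life = ln 2 / λ = 0.6931 / 0.0798 ≈ 8.69 years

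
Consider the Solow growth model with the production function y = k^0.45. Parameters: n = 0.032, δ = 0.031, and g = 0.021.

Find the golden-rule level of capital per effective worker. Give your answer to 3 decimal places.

k_gold ≈ 21.151

The golden rule sets f'(k) = n + g + δ, i.e. α·k^(α−1) = n + g + δ.
So k^(1−α) = α / (n + g + δ) = 0.45 / 0.084 = 5.3571.
k_gold = 5.3571^(1/0.55) ≈ 21.1508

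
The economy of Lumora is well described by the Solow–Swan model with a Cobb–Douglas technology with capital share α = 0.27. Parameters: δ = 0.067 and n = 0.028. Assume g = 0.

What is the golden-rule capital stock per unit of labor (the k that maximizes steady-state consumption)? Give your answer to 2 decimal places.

The golden rule sets f'(k) = n + δ, i.e. α·k^(α−1) = n + δ.
So k^(1−α) = α / (n + δ) = 0.27 / 0.095 = 2.8421.
k_gold = 2.8421^(1/0.73) ≈ 4.1824

k_gold ≈ 4.18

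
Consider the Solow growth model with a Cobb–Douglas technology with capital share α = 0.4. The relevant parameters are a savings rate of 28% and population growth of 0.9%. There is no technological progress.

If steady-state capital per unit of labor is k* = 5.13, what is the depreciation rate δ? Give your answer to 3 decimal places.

δ ≈ 0.096

In steady state, investment equals break-even investment: s·k^α = (n + δ)·k.
So s / (n + δ) = (k*)^(1−α) = 5.13^0.6 = 2.6673.
Therefore n + δ = s / 2.6673 = 0.28 / 2.6673 = 0.1050, so δ = 0.1050 − 0.009 = 0.0960.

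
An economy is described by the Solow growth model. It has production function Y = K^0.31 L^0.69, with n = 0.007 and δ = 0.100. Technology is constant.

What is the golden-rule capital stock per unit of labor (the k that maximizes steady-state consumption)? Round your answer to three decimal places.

k_gold ≈ 4.672

The golden rule sets f'(k) = n + δ, i.e. α·k^(α−1) = n + δ.
So k^(1−α) = α / (n + δ) = 0.31 / 0.107 = 2.8972.
k_gold = 2.8972^(1/0.69) ≈ 4.6723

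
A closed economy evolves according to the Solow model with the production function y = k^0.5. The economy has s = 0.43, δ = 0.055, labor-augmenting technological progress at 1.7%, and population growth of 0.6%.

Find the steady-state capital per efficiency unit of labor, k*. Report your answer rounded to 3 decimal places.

At the steady state, Δk = 0, so s·k^α = (n + g + δ)·k.
Rearranging, k^(1−α) = s / (n + g + δ).
k^0.5 = 0.43 / (0.006 + 0.017 + 0.055) = 0.43 / 0.078 = 5.5128
k* = 5.5128^(1/0.5) ≈ 30.3910

k* = 30.391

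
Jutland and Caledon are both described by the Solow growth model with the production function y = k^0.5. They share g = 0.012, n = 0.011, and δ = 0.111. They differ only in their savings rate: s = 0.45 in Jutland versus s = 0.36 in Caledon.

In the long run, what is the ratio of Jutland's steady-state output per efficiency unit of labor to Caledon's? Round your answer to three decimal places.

ratio ≈ 1.250

Steady-state y* = [s/(n + g + δ)]^(α/(1−α)), so the ratio is [ (s_J/(n + g + δ)_J) / (s_C/(n + g + δ)_C) ]^1.
s_J/(n + g + δ)_J = 0.45/0.134 = 3.3582; s_C/(n + g + δ)_C = 0.36/0.134 = 2.6866.
Ratio = (3.3582/2.6866)^1 = 1.2500^1 ≈ 1.2500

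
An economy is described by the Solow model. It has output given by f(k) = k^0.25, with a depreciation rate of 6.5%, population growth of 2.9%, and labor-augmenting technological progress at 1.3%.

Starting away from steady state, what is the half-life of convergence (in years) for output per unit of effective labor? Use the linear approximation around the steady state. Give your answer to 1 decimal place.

Near the steady state the convergence rate is λ = (1 − α)(n + g + δ).
λ = (1 − 0.25) × 0.107 = 0.75 × 0.107 = 0.08025
Half-life = ln 2 / λ = 0.6931 / 0.08025 ≈ 8.64 years

half-life ≈ 8.6 years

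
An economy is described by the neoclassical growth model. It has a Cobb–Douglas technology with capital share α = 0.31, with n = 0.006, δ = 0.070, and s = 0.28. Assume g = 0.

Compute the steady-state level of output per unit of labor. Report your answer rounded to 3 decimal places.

y* ≈ 1.797

In steady state, investment equals break-even investment: s·k^α = (n + δ)·k.
Dividing both sides by k: k^(1−α) = s / (n + δ).
k^0.69 = 0.28 / (0.006 + 0.070) = 0.28 / 0.076 = 3.6842
k* = 3.6842^(1/0.69) ≈ 6.6189
y* = (k*)^α = 6.6189^0.31 ≈ 1.7966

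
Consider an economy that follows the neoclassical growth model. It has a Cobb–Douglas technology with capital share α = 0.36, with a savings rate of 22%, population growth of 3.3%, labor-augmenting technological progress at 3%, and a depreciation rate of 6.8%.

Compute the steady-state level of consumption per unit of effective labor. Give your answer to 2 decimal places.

c* = 1.04

Steady state requires s·f(k) = (n + g + δ)·k, i.e. s·k^α = (n + g + δ)·k.
Rearranging, k^(1−α) = s / (n + g + δ).
k^0.64 = 0.22 / (0.033 + 0.030 + 0.068) = 0.22 / 0.131 = 1.6794
k* = 1.6794^(1/0.64) ≈ 2.2480
y* = (k*)^α = 2.2480^0.36 ≈ 1.3386
c* = (1 − s)·y* = (1 − 0.22) × 1.3386 ≈ 1.0441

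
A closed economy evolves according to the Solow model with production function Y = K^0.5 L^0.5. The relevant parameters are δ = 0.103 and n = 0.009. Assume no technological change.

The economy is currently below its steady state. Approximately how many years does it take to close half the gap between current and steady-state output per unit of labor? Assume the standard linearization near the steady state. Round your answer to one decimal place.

Near the steady state the convergence rate is λ = (1 − α)(n + δ).
λ = (1 − 0.5) × 0.112 = 0.5 × 0.112 = 0.0560
Half-life = ln 2 / λ = 0.6931 / 0.0560 ≈ 12.38 years

about 12.4 years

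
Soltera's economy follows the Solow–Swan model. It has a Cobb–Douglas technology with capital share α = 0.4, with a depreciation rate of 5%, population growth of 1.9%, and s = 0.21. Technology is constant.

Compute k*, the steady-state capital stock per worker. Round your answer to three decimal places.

k* = 6.392

At the steady state, Δk = 0, so s·k^α = (n + δ)·k.
Dividing both sides by k: k^(1−α) = s / (n + δ).
k^0.6 = 0.21 / (0.019 + 0.050) = 0.21 / 0.069 = 3.0435
k* = 3.0435^(1/0.6) ≈ 6.3918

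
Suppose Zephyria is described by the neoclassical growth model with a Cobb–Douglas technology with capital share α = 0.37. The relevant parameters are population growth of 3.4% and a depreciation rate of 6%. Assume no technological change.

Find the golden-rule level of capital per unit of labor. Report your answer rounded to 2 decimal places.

k_gold ≈ 8.80

The golden rule sets f'(k) = n + δ, i.e. α·k^(α−1) = n + δ.
So k^(1−α) = α / (n + δ) = 0.37 / 0.094 = 3.9362.
k_gold = 3.9362^(1/0.63) ≈ 8.8017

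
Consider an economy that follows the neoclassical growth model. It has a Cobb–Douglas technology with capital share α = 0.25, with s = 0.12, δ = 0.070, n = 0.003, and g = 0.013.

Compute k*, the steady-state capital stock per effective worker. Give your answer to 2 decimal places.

Steady state requires s·f(k) = (n + g + δ)·k, i.e. s·k^α = (n + g + δ)·k.
Dividing both sides by k: k^(1−α) = s / (n + g + δ).
k^0.75 = 0.12 / (0.003 + 0.013 + 0.070) = 0.12 / 0.086 = 1.3953
k* = 1.3953^(1/0.75) ≈ 1.5592

k* ≈ 1.56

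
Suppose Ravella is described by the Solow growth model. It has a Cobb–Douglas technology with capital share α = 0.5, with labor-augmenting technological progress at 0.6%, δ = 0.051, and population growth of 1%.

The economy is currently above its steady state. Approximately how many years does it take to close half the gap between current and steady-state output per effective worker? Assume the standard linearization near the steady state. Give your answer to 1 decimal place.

t_½ ≈ 20.7 years

Near the steady state the convergence rate is λ = (1 − α)(n + g + δ).
λ = (1 − 0.5) × 0.067 = 0.5 × 0.067 = 0.0335
Half-life = ln 2 / λ = 0.6931 / 0.0335 ≈ 20.69 years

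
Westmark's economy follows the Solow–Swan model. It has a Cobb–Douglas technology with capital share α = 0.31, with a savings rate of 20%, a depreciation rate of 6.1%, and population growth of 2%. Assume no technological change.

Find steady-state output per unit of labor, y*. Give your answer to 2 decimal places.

y* ≈ 1.50

At the steady state, Δk = 0, so s·k^α = (n + δ)·k.
Dividing both sides by k: k^(1−α) = s / (n + δ).
k^0.69 = 0.20 / (0.020 + 0.061) = 0.20 / 0.081 = 2.4691
k* = 2.4691^(1/0.69) ≈ 3.7059
y* = (k*)^α = 3.7059^0.31 ≈ 1.5009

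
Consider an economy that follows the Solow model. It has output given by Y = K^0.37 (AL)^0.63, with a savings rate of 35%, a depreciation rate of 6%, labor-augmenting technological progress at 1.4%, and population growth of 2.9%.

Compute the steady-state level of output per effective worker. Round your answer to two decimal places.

At the steady state, Δk = 0, so s·k^α = (n + g + δ)·k.
Rearranging, k^(1−α) = s / (n + g + δ).
k^0.63 = 0.35 / (0.029 + 0.014 + 0.060) = 0.35 / 0.103 = 3.3981
k* = 3.3981^(1/0.63) ≈ 6.9700
y* = (k*)^α = 6.9700^0.37 ≈ 2.0511

y* = 2.05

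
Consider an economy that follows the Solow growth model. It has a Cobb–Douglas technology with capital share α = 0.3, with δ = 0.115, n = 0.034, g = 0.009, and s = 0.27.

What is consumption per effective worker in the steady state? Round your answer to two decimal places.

At the steady state, Δk = 0, so s·k^α = (n + g + δ)·k.
Dividing both sides by k: k^(1−α) = s / (n + g + δ).
k^0.7 = 0.27 / (0.034 + 0.009 + 0.115) = 0.27 / 0.158 = 1.7089
k* = 1.7089^(1/0.7) ≈ 2.1501
y* = (k*)^α = 2.1501^0.3 ≈ 1.2582
c* = (1 − s)·y* = (1 − 0.27) × 1.2582 ≈ 0.9185

c* = 0.92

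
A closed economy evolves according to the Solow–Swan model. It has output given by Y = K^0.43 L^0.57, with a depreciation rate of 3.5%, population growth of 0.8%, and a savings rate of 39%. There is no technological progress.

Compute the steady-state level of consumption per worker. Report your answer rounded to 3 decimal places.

At the steady state, Δk = 0, so s·k^α = (n + δ)·k.
Dividing both sides by k: k^(1−α) = s / (n + δ).
k^0.57 = 0.39 / (0.008 + 0.035) = 0.39 / 0.043 = 9.0698
k* = 9.0698^(1/0.57) ≈ 47.8626
y* = (k*)^α = 47.8626^0.43 ≈ 5.2771
c* = (1 − s)·y* = (1 − 0.39) × 5.2771 ≈ 3.2190

c* = 3.219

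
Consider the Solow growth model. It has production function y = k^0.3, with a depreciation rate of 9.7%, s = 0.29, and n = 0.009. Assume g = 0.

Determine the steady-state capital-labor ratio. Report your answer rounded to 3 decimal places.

At the steady state, Δk = 0, so s·k^α = (n + δ)·k.
Rearranging, k^(1−α) = s / (n + δ).
k^0.7 = 0.29 / (0.009 + 0.097) = 0.29 / 0.106 = 2.7358
k* = 2.7358^(1/0.7) ≈ 4.2112

k* ≈ 4.211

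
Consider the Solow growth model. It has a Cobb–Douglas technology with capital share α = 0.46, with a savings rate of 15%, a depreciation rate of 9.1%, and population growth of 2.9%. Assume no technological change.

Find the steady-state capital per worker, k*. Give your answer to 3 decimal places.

k* ≈ 1.512

Steady state requires s·f(k) = (n + δ)·k, i.e. s·k^α = (n + δ)·k.
Dividing both sides by k: k^(1−α) = s / (n + δ).
k^0.54 = 0.15 / (0.029 + 0.091) = 0.15 / 0.120 = 1.2500
k* = 1.2500^(1/0.54) ≈ 1.5117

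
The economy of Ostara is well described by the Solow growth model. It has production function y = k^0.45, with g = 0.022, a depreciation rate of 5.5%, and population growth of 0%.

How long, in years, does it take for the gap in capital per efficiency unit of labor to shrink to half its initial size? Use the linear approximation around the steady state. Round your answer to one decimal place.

t_½ ≈ 16.4 years

Near the steady state the convergence rate is λ = (1 − α)(n + g + δ).
λ = (1 − 0.45) × 0.077 = 0.55 × 0.077 = 0.04235
Half-life = ln 2 / λ = 0.6931 / 0.04235 ≈ 16.37 years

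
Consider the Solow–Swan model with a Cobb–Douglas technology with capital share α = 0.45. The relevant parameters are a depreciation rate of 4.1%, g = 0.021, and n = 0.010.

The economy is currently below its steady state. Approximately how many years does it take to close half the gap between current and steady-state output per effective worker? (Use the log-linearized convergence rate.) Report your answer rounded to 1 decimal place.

half-life ≈ 17.5 years

Near the steady state the convergence rate is λ = (1 − α)(n + g + δ).
λ = (1 − 0.45) × 0.072 = 0.55 × 0.072 = 0.0396
Half-life = ln 2 / λ = 0.6931 / 0.0396 ≈ 17.50 years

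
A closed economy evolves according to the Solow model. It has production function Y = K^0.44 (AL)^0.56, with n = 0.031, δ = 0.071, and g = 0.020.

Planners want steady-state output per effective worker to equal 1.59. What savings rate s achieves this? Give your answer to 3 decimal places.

In steady state, investment equals break-even investment: s·k^α = (n + g + δ)·k.
Since y* = [s/(n + g + δ)]^(α/(1−α)), we have s/(n + g + δ) = (y*)^((1−α)/α) = 1.59^1.2727 = 1.8043.
Therefore s = 1.8043 × (n + g + δ) = 1.8043 × 0.122 = 0.2201.

s ≈ 0.220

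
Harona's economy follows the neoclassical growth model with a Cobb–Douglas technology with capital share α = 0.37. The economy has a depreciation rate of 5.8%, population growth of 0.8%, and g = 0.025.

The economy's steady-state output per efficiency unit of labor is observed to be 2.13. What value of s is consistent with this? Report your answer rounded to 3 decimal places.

s ≈ 0.330

Steady state requires s·f(k) = (n + g + δ)·k, i.e. s·k^α = (n + g + δ)·k.
Since y* = [s/(n + g + δ)]^(α/(1−α)), we have s/(n + g + δ) = (y*)^((1−α)/α) = 2.13^1.7027 = 3.6235.
Therefore s = 3.6235 × (n + g + δ) = 3.6235 × 0.091 = 0.3297.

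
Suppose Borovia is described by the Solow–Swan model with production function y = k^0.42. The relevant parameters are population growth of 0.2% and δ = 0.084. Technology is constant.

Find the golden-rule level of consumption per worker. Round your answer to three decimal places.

At the golden rule, f'(k) = n + δ, so α·k^(α−1) = n + δ and k_gold = (α/(n + δ))^(1/(1−α)).
k_gold = (0.42/0.086)^(1/0.58) = 4.8837^1.7241 ≈ 15.3983
c_gold = f(k_gold) − (n + δ)·k_gold = 3.1531 − 0.086×15.3983 ≈ 1.8288

c_gold ≈ 1.829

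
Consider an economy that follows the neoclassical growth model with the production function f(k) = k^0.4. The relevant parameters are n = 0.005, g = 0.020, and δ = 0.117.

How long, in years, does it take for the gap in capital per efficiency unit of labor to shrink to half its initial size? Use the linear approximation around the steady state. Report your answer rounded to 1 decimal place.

half-life ≈ 8.1 years

Near the steady state the convergence rate is λ = (1 − α)(n + g + δ).
λ = (1 − 0.4) × 0.142 = 0.6 × 0.142 = 0.0852
Half-life = ln 2 / λ = 0.6931 / 0.0852 ≈ 8.13 years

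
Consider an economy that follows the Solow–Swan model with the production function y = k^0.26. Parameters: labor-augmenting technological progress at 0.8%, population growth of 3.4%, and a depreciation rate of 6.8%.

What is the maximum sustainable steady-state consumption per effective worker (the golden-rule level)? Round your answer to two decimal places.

c_gold ≈ 1.00

At the golden rule, f'(k) = n + g + δ, so α·k^(α−1) = n + g + δ and k_gold = (α/(n + g + δ))^(1/(1−α)).
k_gold = (0.26/0.110)^(1/0.74) = 2.3636^1.3514 ≈ 3.1978
c_gold = f(k_gold) − (n + g + δ)·k_gold = 1.3529 − 0.110×3.1978 ≈ 1.0011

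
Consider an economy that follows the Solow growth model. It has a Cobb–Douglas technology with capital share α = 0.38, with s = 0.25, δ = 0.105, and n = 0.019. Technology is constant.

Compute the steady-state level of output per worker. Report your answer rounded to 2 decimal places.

y* ≈ 1.54

Steady state requires s·f(k) = (n + δ)·k, i.e. s·k^α = (n + δ)·k.
Dividing both sides by k: k^(1−α) = s / (n + δ).
k^0.62 = 0.25 / (0.019 + 0.105) = 0.25 / 0.124 = 2.0161
k* = 2.0161^(1/0.62) ≈ 3.0985
y* = (k*)^α = 3.0985^0.38 ≈ 1.5369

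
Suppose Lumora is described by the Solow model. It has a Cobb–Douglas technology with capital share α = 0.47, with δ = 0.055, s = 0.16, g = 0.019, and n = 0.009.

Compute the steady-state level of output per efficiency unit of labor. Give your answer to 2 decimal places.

Steady state requires s·f(k) = (n + g + δ)·k, i.e. s·k^α = (n + g + δ)·k.
Dividing both sides by k: k^(1−α) = s / (n + g + δ).
k^0.53 = 0.16 / (0.009 + 0.019 + 0.055) = 0.16 / 0.083 = 1.9277
k* = 1.9277^(1/0.53) ≈ 3.4499
y* = (k*)^α = 3.4499^0.47 ≈ 1.7897

y* = 1.79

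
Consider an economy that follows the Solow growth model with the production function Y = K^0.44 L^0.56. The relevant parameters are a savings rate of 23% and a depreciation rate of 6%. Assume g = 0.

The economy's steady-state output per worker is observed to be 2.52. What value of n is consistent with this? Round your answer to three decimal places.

In steady state, investment equals break-even investment: s·k^α = (n + δ)·k.
Since y* = [s/(n + δ)]^(α/(1−α)), we have s/(n + δ) = (y*)^((1−α)/α) = 2.52^1.2727 = 3.2424.
Therefore n + δ = s / 3.2424 = 0.23 / 3.2424 = 0.0709, so n = 0.0709 − 0.060 = 0.0109.

n ≈ 0.011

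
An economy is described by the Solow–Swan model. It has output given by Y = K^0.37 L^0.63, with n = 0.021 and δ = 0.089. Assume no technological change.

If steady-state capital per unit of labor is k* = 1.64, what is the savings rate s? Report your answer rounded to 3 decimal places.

In steady state, investment equals break-even investment: s·k^α = (n + δ)·k.
So s / (n + δ) = (k*)^(1−α) = 1.64^0.63 = 1.3657.
Therefore s = 1.3657 × (n + δ) = 1.3657 × 0.110 = 0.1502.

s ≈ 0.150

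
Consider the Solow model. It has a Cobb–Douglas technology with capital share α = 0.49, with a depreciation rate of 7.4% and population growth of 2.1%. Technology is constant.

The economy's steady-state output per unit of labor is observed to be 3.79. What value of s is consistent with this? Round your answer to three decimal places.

s ≈ 0.380

In steady state, investment equals break-even investment: s·k^α = (n + δ)·k.
Since y* = [s/(n + δ)]^(α/(1−α)), we have s/(n + δ) = (y*)^((1−α)/α) = 3.79^1.0408 = 4.0017.
Therefore s = 4.0017 × (n + δ) = 4.0017 × 0.095 = 0.3802.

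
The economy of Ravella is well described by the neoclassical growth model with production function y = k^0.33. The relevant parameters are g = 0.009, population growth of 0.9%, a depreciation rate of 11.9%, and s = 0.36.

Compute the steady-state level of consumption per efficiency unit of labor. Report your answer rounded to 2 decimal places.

In steady state, investment equals break-even investment: s·k^α = (n + g + δ)·k.
Dividing both sides by k: k^(1−α) = s / (n + g + δ).
k^0.67 = 0.36 / (0.009 + 0.009 + 0.119) = 0.36 / 0.137 = 2.6277
k* = 2.6277^(1/0.67) ≈ 4.2289
y* = (k*)^α = 4.2289^0.33 ≈ 1.6094
c* = (1 − s)·y* = (1 − 0.36) × 1.6094 ≈ 1.0300

c* = 1.03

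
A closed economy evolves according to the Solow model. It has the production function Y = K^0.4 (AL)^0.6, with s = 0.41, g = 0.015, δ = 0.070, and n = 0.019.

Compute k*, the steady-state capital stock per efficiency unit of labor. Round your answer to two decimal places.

At the steady state, Δk = 0, so s·k^α = (n + g + δ)·k.
Rearranging, k^(1−α) = s / (n + g + δ).
k^0.6 = 0.41 / (0.019 + 0.015 + 0.070) = 0.41 / 0.104 = 3.9423
k* = 3.9423^(1/0.6) ≈ 9.8382

k* ≈ 9.84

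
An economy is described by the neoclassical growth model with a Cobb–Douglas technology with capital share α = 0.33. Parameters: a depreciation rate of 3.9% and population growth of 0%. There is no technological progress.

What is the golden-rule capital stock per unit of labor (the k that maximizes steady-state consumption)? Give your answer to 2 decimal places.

The golden rule sets f'(k) = n + δ, i.e. α·k^(α−1) = n + δ.
So k^(1−α) = α / (n + δ) = 0.33 / 0.039 = 8.4615.
k_gold = 8.4615^(1/0.67) ≈ 24.2242

k_gold ≈ 24.22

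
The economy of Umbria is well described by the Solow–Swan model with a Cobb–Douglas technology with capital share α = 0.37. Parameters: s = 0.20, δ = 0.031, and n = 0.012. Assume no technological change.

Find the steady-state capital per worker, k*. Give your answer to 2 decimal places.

k* ≈ 11.47

At the steady state, Δk = 0, so s·k^α = (n + δ)·k.
Rearranging, k^(1−α) = s / (n + δ).
k^0.63 = 0.20 / (0.012 + 0.031) = 0.20 / 0.043 = 4.6512
k* = 4.6512^(1/0.63) ≈ 11.4717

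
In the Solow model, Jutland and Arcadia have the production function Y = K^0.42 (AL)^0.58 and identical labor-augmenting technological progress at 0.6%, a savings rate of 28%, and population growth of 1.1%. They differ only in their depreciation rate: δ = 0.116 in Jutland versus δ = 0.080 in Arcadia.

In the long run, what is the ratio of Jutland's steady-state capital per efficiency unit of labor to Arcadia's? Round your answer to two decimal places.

Steady-state k* = [s/(n + g + δ)]^(1/(1−α)), so the ratio is [ (s_J/(n + g + δ)_J) / (s_A/(n + g + δ)_A) ]^1.7241.
s_J/(n + g + δ)_J = 0.28/0.133 = 2.1053; s_A/(n + g + δ)_A = 0.28/0.097 = 2.8866.
Ratio = (2.1053/2.8866)^1.7241 = 0.7293^1.7241 ≈ 0.5803

k*_J / k*_A ≈ 0.58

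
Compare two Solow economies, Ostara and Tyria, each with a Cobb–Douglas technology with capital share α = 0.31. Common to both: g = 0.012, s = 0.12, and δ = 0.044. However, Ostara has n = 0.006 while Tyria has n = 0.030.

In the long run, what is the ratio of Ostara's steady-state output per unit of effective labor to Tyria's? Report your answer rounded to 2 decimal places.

Steady-state y* = [s/(n + g + δ)]^(α/(1−α)), so the ratio is [ (s_O/(n + g + δ)_O) / (s_T/(n + g + δ)_T) ]^0.4493.
s_O/(n + g + δ)_O = 0.12/0.062 = 1.9355; s_T/(n + g + δ)_T = 0.12/0.086 = 1.3953.
Ratio = (1.9355/1.3953)^0.4493 = 1.3872^0.4493 ≈ 1.1584

y*_O / y*_T ≈ 1.16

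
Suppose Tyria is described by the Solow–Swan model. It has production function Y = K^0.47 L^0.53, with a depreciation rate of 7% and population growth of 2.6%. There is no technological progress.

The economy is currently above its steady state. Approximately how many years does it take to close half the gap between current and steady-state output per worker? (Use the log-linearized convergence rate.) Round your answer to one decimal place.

Near the steady state the convergence rate is λ = (1 − α)(n + δ).
λ = (1 − 0.47) × 0.096 = 0.53 × 0.096 = 0.05088
Half-life = ln 2 / λ = 0.6931 / 0.05088 ≈ 13.62 years

half-life ≈ 13.6 years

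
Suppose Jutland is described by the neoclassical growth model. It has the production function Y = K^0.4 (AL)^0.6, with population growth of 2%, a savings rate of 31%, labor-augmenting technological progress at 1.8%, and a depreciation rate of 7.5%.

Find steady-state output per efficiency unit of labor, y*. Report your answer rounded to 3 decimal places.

At the steady state, Δk = 0, so s·k^α = (n + g + δ)·k.
Rearranging, k^(1−α) = s / (n + g + δ).
k^0.6 = 0.31 / (0.020 + 0.018 + 0.075) = 0.31 / 0.113 = 2.7434
k* = 2.7434^(1/0.6) ≈ 5.3763
y* = (k*)^α = 5.3763^0.4 ≈ 1.9597

y* = 1.960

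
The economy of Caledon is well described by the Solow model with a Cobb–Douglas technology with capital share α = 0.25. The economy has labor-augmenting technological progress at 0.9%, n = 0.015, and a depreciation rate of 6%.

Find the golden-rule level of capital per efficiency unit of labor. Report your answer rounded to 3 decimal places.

The golden rule sets f'(k) = n + g + δ, i.e. α·k^(α−1) = n + g + δ.
So k^(1−α) = α / (n + g + δ) = 0.25 / 0.084 = 2.9762.
k_gold = 2.9762^(1/0.75) ≈ 4.2810

k_gold ≈ 4.281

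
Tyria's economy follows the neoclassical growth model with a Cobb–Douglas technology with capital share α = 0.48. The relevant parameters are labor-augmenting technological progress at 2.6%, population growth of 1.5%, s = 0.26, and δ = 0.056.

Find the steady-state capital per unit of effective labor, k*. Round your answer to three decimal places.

k* ≈ 6.660

In steady state, investment equals break-even investment: s·k^α = (n + g + δ)·k.
Dividing both sides by k: k^(1−α) = s / (n + g + δ).
k^0.52 = 0.26 / (0.015 + 0.026 + 0.056) = 0.26 / 0.097 = 2.6804
k* = 2.6804^(1/0.52) ≈ 6.6598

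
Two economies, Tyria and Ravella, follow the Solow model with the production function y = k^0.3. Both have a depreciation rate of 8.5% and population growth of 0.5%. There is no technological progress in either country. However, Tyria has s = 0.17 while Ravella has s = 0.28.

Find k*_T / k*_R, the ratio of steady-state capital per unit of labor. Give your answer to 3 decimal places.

k*_T / k*_R ≈ 0.490

Steady-state k* = [s/(n + δ)]^(1/(1−α)), so the ratio is [ (s_T/(n + δ)_T) / (s_R/(n + δ)_R) ]^1.4286.
s_T/(n + δ)_T = 0.17/0.090 = 1.8889; s_R/(n + δ)_R = 0.28/0.090 = 3.1111.
Ratio = (1.8889/3.1111)^1.4286 = 0.6071^1.4286 ≈ 0.4902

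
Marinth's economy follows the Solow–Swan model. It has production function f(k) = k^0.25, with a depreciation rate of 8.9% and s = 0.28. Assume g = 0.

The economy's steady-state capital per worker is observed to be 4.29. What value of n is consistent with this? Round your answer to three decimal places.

At the steady state, Δk = 0, so s·k^α = (n + δ)·k.
So s / (n + δ) = (k*)^(1−α) = 4.29^0.75 = 2.9809.
Therefore n + δ = s / 2.9809 = 0.28 / 2.9809 = 0.0939, so n = 0.0939 − 0.089 = 0.0049.

n ≈ 0.005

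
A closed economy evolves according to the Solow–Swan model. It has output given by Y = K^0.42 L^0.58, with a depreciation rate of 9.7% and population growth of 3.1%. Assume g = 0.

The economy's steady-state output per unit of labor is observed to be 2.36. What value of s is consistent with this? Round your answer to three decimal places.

Steady state requires s·f(k) = (n + δ)·k, i.e. s·k^α = (n + δ)·k.
Since y* = [s/(n + δ)]^(α/(1−α)), we have s/(n + δ) = (y*)^((1−α)/α) = 2.36^1.381 = 3.2733.
Therefore s = 3.2733 × (n + δ) = 3.2733 × 0.128 = 0.4190.

s ≈ 0.419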